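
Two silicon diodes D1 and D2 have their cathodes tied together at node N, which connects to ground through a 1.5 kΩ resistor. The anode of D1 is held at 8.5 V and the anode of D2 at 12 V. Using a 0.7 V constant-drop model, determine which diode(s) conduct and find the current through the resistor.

Only D2 conducts; I_R ≈ 7.5 mA

Assume both conduct. Then node N would need to be at both 8.5−0.7 = 7.8 V and 12−0.7 = 11.3 V, which is impossible.
Assume only D2 conducts: V_N = 12 − 0.7 = 11.3 V, so I_R = 11.3/1.5 = 7.53 mA.
Check D1: its anode-to-cathode voltage is 8.5 − 11.3 = -2.8 V < 0.7 V, so it is off. The assumption is consistent.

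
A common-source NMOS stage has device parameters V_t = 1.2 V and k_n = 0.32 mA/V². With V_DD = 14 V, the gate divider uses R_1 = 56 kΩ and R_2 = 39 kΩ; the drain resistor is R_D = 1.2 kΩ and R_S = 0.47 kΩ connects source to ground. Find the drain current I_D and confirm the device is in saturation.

I_D ≈ 2.1 mA

V_G = V_DD·R_2/(R_1+R_2) = 14×39/95 = 5.75 V.
Assume saturation: I_D = (k_n/2)(V_GS − V_t)² with V_GS = V_G − I_D·R_S = 5.75 − 0.47·I_D.
Substituting gives 0.0353·I_D² − 1.68·I_D + 3.31 = 0, with roots I_D = 2.05 or 45.6 mA.
The root I_D = 45.6 mA gives V_GS = -15.7 V ≤ V_t, so take I_D = 2.05 mA.
Then V_GS = 4.78 V and V_DS = V_DD − I_D(R_D+R_S) = 14 − 2.05×1.67 = 10.6 V.
Saturation requires V_DS ≥ V_GS − V_t = 3.58 V; 10.6 ≥ 3.58 ✓.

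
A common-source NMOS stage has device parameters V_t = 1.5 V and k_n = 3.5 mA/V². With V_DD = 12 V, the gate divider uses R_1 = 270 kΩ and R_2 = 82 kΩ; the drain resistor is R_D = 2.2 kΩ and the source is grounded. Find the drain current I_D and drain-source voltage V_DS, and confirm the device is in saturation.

V_G = V_DD·R_2/(R_1+R_2) = 12×82/352 = 2.8 V. With the source grounded, V_GS = V_G = 2.8 V.
Assume saturation: I_D = (k_n/2)(V_GS − V_t)² = (3.5/2)×(2.8 − 1.5)² = 1.75×1.3² = 2.94 mA.
V_DS = V_DD − I_D·R_D = 12 − 2.94×2.2 = 5.54 V.
Saturation requires V_DS ≥ V_GS − V_t = 1.3 V; 5.54 ≥ 1.3 ✓.

I_D ≈ 2.9 mA, V_DS ≈ 5.5 V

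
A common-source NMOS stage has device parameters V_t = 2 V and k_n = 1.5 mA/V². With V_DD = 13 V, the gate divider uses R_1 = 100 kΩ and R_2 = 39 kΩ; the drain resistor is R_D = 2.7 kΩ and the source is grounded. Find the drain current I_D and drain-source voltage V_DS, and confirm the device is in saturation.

V_G = V_DD·R_2/(R_1+R_2) = 13×39/139 = 3.65 V. With the source grounded, V_GS = V_G = 3.65 V.
Assume saturation: I_D = (k_n/2)(V_GS − V_t)² = (1.5/2)×(3.65 − 2)² = 0.75×1.65² = 2.04 mA.
V_DS = V_DD − I_D·R_D = 13 − 2.04×2.7 = 7.5 V.
Saturation requires V_DS ≥ V_GS − V_t = 1.65 V; 7.5 ≥ 1.65 ✓.

I_D ≈ 2 mA, V_DS ≈ 7.5 V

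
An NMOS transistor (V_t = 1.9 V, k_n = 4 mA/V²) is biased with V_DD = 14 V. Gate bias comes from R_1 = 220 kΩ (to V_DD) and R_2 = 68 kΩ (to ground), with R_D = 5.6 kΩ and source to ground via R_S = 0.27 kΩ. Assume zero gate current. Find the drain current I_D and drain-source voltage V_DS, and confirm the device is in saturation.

I_D ≈ 1.7 mA, V_DS ≈ 3.8 V

V_G = V_DD·R_2/(R_1+R_2) = 14×68/288 = 3.31 V.
Assume saturation: I_D = (k_n/2)(V_GS − V_t)² with V_GS = V_G − I_D·R_S = 3.31 − 0.27·I_D.
Substituting gives 0.146·I_D² − 2.52·I_D + 3.95 = 0, with roots I_D = 1.75 or 15.5 mA.
The root I_D = 15.5 mA gives V_GS = -0.886 V ≤ V_t, so take I_D = 1.75 mA.
Then V_GS = 2.83 V and V_DS = V_DD − I_D(R_D+R_S) = 14 − 1.75×5.87 = 3.75 V.
Saturation requires V_DS ≥ V_GS − V_t = 0.934 V; 3.75 ≥ 0.934 ✓.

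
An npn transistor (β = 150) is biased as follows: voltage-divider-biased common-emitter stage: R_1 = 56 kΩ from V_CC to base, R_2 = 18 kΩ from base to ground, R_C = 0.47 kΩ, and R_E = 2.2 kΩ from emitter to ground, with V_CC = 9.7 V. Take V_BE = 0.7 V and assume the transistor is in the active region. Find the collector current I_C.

I_C ≈ 0.72 mA

Thevenize the base divider: V_Th = V_CC·R_2/(R_1+R_2) = 9.7×18/74 = 2.36 V, R_Th = R_1‖R_2 = 13.6 kΩ.
Base-emitter loop: V_Th = I_B·R_Th + V_BE + (β+1)I_B·R_E, so I_B = (2.36 − 0.7) / (13.6 + 151×2.2) = 0.0048 mA.
I_C = β·I_B = 150×0.0048 = 0.72 mA, and I_E = (β+1)I_B = 0.725 mA.
V_CE = V_CC − I_C·R_C − I_E·R_E = 9.7 − 0.72×0.47 − 0.725×2.2 = 7.77 V.
V_CE = 7.77 V > 0.2 V confirms active-region operation.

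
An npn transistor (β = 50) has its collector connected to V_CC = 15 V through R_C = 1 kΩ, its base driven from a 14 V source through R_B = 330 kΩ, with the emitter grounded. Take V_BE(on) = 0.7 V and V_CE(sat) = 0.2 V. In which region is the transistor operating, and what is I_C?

active; I_C ≈ 2 mA

Assume active. Base-emitter loop: I_B = (V_BB − V_BE)/R_B = (14 − 0.7)/330 = 0.0403 mA.
I_C = β·I_B = 50×0.0403 = 2.02 mA.
V_CE = V_CC − I_C·R_C = 15 − 2.02×1 = 13 V > V_CE(sat), so the active-region assumption holds.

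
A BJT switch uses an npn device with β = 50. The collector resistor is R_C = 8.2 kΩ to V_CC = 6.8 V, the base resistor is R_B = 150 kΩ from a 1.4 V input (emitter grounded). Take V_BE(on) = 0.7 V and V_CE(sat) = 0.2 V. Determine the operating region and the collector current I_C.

Assume active. Base-emitter loop: I_B = (V_BB − V_BE)/R_B = (1.4 − 0.7)/150 = 0.00467 mA.
I_C = β·I_B = 50×0.00467 = 0.233 mA.
V_CE = V_CC − I_C·R_C = 6.8 − 0.233×8.2 = 4.89 V > V_CE(sat), so the active-region assumption holds.

active; I_C ≈ 0.23 mA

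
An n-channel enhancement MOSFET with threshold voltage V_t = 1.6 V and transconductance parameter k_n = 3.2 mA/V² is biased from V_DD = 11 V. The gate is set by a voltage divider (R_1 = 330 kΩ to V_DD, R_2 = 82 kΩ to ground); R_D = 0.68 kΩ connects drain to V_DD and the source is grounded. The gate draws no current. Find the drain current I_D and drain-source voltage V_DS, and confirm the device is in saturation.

V_G = V_DD·R_2/(R_1+R_2) = 11×82/412 = 2.19 V. With the source grounded, V_GS = V_G = 2.19 V.
Assume saturation: I_D = (k_n/2)(V_GS − V_t)² = (3.2/2)×(2.19 − 1.6)² = 1.6×0.589² = 0.556 mA.
V_DS = V_DD − I_D·R_D = 11 − 0.556×0.68 = 10.6 V.
Saturation requires V_DS ≥ V_GS − V_t = 0.589 V; 10.6 ≥ 0.589 ✓.

I_D ≈ 0.56 mA, V_DS ≈ 11 V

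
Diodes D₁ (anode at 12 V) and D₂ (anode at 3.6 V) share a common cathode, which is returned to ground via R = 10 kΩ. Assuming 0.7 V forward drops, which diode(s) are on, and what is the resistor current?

Only D₁ conducts; I_R ≈ 1.1 mA

Assume both conduct. Then node N would need to be at both 12−0.7 = 11.3 V and 3.6−0.7 = 2.9 V, which is impossible.
Assume only D₁ conducts: V_N = 12 − 0.7 = 11.3 V, so I_R = 11.3/10 = 1.13 mA.
Check D₂: its anode-to-cathode voltage is 3.6 − 11.3 = -7.7 V < 0.7 V, so it is off. The assumption is consistent.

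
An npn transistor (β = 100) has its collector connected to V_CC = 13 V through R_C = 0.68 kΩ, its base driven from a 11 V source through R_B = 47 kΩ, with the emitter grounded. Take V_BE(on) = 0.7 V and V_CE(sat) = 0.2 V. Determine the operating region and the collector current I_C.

saturation; I_C ≈ 19 mA

Assume active: I_B = (11 − 0.7)/47 = 0.219 mA, giving I_C = β·I_B = 21.9 mA.
But then V_CE = 13 − 21.9×0.68 = -1.9 V < V_CE(sat) = 0.2 V — impossible in the active region.
So the transistor is saturated. With V_CE = 0.2 V, I_C = (V_CC − 0.2)/R_C = 12.8/0.68 = 18.8 mA.
Check: β·I_B = 21.9 mA > I_C = 18.8 mA, confirming saturation.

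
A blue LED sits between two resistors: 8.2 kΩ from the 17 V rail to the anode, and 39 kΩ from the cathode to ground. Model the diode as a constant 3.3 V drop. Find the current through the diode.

The two resistors are in series with the diode, so KVL gives 17 = I·8.2 + 3.3 + I·39.
I = (17 − 3.3) / (8.2 + 39) kΩ = 13.7 / 47.2 = 0.29 mA.

I ≈ 0.29 mA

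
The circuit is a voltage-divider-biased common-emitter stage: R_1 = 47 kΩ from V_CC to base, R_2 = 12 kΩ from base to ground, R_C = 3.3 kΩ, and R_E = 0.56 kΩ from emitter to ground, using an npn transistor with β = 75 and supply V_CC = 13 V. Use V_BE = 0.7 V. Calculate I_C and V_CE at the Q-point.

Thevenize the base divider: V_Th = V_CC·R_2/(R_1+R_2) = 13×12/59 = 2.64 V, R_Th = R_1‖R_2 = 9.56 kΩ.
Base-emitter loop: V_Th = I_B·R_Th + V_BE + (β+1)I_B·R_E, so I_B = (2.64 − 0.7) / (9.56 + 76×0.56) = 0.0373 mA.
I_C = β·I_B = 75×0.0373 = 2.8 mA, and I_E = (β+1)I_B = 2.83 mA.
V_CE = V_CC − I_C·R_C − I_E·R_E = 13 − 2.8×3.3 − 2.83×0.56 = 2.18 V.
V_CE = 2.18 V > 0.2 V confirms active-region operation.

I_C ≈ 2.8 mA, V_CE ≈ 2.2 V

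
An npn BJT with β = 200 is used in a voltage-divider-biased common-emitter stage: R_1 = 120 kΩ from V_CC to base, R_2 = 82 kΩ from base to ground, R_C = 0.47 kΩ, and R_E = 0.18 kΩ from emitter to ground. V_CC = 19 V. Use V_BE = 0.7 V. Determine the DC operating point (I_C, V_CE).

Thevenize the base divider: V_Th = V_CC·R_2/(R_1+R_2) = 19×82/202 = 7.71 V, R_Th = R_1‖R_2 = 48.7 kΩ.
Base-emitter loop: V_Th = I_B·R_Th + V_BE + (β+1)I_B·R_E, so I_B = (7.71 − 0.7) / (48.7 + 201×0.18) = 0.0826 mA.
I_C = β·I_B = 200×0.0826 = 16.5 mA, and I_E = (β+1)I_B = 16.6 mA.
V_CE = V_CC − I_C·R_C − I_E·R_E = 19 − 16.5×0.47 − 16.6×0.18 = 8.25 V.
V_CE = 8.25 V > 0.2 V confirms active-region operation.

I_C ≈ 17 mA, V_CE ≈ 8.2 V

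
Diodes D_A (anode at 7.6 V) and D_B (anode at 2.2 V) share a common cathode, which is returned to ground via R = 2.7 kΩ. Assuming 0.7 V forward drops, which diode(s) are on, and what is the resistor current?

Assume both conduct. Then node N would need to be at both 7.6−0.7 = 6.9 V and 2.2−0.7 = 1.5 V, which is impossible.
Assume only D_A conducts: V_N = 7.6 − 0.7 = 6.9 V, so I_R = 6.9/2.7 = 2.56 mA.
Check D_B: its anode-to-cathode voltage is 2.2 − 6.9 = -4.7 V < 0.7 V, so it is off. The assumption is consistent.

Only D_A conducts; I_R ≈ 2.6 mA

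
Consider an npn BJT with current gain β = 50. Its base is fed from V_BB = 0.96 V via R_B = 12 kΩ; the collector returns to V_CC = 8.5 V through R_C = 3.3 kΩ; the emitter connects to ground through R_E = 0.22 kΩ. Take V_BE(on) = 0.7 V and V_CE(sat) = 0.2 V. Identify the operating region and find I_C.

Assume active. Base-emitter loop: I_B = (V_BB − V_BE)/(R_B + (β+1)R_E) = (0.96 − 0.7)/(12 + 51×0.22) = 0.0112 mA.
I_C = β·I_B = 50×0.0112 = 0.56 mA.
V_CE = V_CC − I_C·R_C − I_E·R_E = 8.5 − 0.56×3.3 − 0.571×0.22 = 6.53 V > V_CE(sat), so the active-region assumption holds.

active; I_C ≈ 0.56 mA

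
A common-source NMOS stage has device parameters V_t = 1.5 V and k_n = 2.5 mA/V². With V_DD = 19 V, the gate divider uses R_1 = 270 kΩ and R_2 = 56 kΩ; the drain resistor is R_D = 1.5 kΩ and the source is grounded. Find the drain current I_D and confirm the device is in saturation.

I_D ≈ 3.9 mA

V_G = V_DD·R_2/(R_1+R_2) = 19×56/326 = 3.26 V. With the source grounded, V_GS = V_G = 3.26 V.
Assume saturation: I_D = (k_n/2)(V_GS − V_t)² = (2.5/2)×(3.26 − 1.5)² = 1.25×1.76² = 3.89 mA.
V_DS = V_DD − I_D·R_D = 19 − 3.89×1.5 = 13.2 V.
Saturation requires V_DS ≥ V_GS − V_t = 1.76 V; 13.2 ≥ 1.76 ✓.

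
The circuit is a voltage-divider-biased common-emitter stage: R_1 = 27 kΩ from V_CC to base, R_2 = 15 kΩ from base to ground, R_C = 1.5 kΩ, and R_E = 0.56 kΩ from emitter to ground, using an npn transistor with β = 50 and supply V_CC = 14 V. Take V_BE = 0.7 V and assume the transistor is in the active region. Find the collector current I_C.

I_C ≈ 5.6 mA

Thevenize the base divider: V_Th = V_CC·R_2/(R_1+R_2) = 14×15/42 = 5 V, R_Th = R_1‖R_2 = 9.64 kΩ.
Base-emitter loop: V_Th = I_B·R_Th + V_BE + (β+1)I_B·R_E, so I_B = (5 − 0.7) / (9.64 + 51×0.56) = 0.113 mA.
I_C = β·I_B = 50×0.113 = 5.63 mA, and I_E = (β+1)I_B = 5.74 mA.
V_CE = V_CC − I_C·R_C − I_E·R_E = 14 − 5.63×1.5 − 5.74×0.56 = 2.34 V.
V_CE = 2.34 V > 0.2 V confirms active-region operation.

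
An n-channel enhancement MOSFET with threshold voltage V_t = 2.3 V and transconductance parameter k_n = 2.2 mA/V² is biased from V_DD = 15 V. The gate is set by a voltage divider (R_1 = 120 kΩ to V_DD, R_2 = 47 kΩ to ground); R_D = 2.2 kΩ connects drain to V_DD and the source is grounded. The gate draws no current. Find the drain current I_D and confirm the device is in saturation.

I_D ≈ 4.1 mA

V_G = V_DD·R_2/(R_1+R_2) = 15×47/167 = 4.22 V. With the source grounded, V_GS = V_G = 4.22 V.
Assume saturation: I_D = (k_n/2)(V_GS − V_t)² = (2.2/2)×(4.22 − 2.3)² = 1.1×1.92² = 4.06 mA.
V_DS = V_DD − I_D·R_D = 15 − 4.06×2.2 = 6.06 V.
Saturation requires V_DS ≥ V_GS − V_t = 1.92 V; 6.06 ≥ 1.92 ✓.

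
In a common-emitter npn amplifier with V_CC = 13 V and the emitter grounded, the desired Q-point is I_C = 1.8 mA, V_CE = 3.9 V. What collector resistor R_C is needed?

R_C ≈ 5.1 kΩ

Collector loop: V_CC = I_C·R_C + V_CE.
R_C = (V_CC − V_CE)/I_C = (13 − 3.9)/1.8 = 5.06 kΩ.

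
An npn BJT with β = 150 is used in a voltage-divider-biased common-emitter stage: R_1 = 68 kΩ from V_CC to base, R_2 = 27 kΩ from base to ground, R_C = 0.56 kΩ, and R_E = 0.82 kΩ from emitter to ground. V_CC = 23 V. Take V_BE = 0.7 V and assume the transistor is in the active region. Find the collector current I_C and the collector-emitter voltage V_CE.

Thevenize the base divider: V_Th = V_CC·R_2/(R_1+R_2) = 23×27/95 = 6.54 V, R_Th = R_1‖R_2 = 19.3 kΩ.
Base-emitter loop: V_Th = I_B·R_Th + V_BE + (β+1)I_B·R_E, so I_B = (6.54 − 0.7) / (19.3 + 151×0.82) = 0.0408 mA.
I_C = β·I_B = 150×0.0408 = 6.12 mA, and I_E = (β+1)I_B = 6.16 mA.
V_CE = V_CC − I_C·R_C − I_E·R_E = 23 − 6.12×0.56 − 6.16×0.82 = 14.5 V.
V_CE = 14.5 V > 0.2 V confirms active-region operation.

I_C ≈ 6.1 mA, V_CE ≈ 15 V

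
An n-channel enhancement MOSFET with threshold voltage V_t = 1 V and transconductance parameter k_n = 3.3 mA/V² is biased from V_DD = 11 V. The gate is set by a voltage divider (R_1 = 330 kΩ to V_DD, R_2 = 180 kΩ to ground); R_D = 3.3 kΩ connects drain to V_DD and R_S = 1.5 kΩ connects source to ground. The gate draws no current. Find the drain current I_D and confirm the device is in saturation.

I_D ≈ 1.3 mA

V_G = V_DD·R_2/(R_1+R_2) = 11×180/510 = 3.88 V.
Assume saturation: I_D = (k_n/2)(V_GS − V_t)² with V_GS = V_G − I_D·R_S = 3.88 − 1.5·I_D.
Substituting gives 3.71·I_D² − 15.3·I_D + 13.7 = 0, with roots I_D = 1.32 or 2.79 mA.
The root I_D = 2.79 mA gives V_GS = -0.3 V ≤ V_t, so take I_D = 1.32 mA.
Then V_GS = 1.9 V and V_DS = V_DD − I_D(R_D+R_S) = 11 − 1.32×4.8 = 4.64 V.
Saturation requires V_DS ≥ V_GS − V_t = 0.896 V; 4.64 ≥ 0.896 ✓.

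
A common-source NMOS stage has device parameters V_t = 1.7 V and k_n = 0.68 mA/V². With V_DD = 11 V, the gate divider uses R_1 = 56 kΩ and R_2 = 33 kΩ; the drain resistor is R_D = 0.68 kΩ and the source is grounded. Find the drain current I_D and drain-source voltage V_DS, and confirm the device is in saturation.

I_D ≈ 1.9 mA, V_DS ≈ 9.7 V

V_G = V_DD·R_2/(R_1+R_2) = 11×33/89 = 4.08 V. With the source grounded, V_GS = V_G = 4.08 V.
Assume saturation: I_D = (k_n/2)(V_GS − V_t)² = (0.68/2)×(4.08 − 1.7)² = 0.34×2.38² = 1.92 mA.
V_DS = V_DD − I_D·R_D = 11 − 1.92×0.68 = 9.69 V.
Saturation requires V_DS ≥ V_GS − V_t = 2.38 V; 9.69 ≥ 2.38 ✓.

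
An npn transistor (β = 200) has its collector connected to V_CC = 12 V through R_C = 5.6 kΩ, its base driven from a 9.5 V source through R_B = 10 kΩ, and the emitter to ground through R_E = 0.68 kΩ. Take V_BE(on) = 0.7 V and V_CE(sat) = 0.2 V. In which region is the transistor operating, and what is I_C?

Assume active: I_B = (9.5 − 0.7)/(10 + 201×0.68) = 0.06 mA, I_C = β·I_B = 12 mA.
Then V_CE = 12 − 12×5.6 − 12.1×0.68 = -63.4 V < 0.2 V — the active assumption fails.
Re-solve with V_CE = 0.2 V. KCL at the emitter: V_E/R_E = (V_BB−0.7−V_E)/R_B + (V_CC−0.2−V_E)/R_C, giving V_E = 1.71 V.
I_C = (V_CC − 0.2 − V_E)/R_C = (11.8 − 1.71)/5.6 = 1.8 mA.
Check: I_B = (8.8 − 1.71)/10 = 0.709 mA, and β·I_B = 142 mA > I_C, confirming saturation.

saturation; I_C ≈ 1.8 mA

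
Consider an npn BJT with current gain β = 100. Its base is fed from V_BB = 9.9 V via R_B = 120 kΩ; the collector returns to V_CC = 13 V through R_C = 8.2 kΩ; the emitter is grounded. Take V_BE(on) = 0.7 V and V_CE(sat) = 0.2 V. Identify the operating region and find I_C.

saturation; I_C ≈ 1.6 mA

Assume active: I_B = (9.9 − 0.7)/120 = 0.0767 mA, giving I_C = β·I_B = 7.67 mA.
But then V_CE = 13 − 7.67×8.2 = -49.9 V < V_CE(sat) = 0.2 V — impossible in the active region.
So the transistor is saturated. With V_CE = 0.2 V, I_C = (V_CC − 0.2)/R_C = 12.8/8.2 = 1.56 mA.
Check: β·I_B = 7.67 mA > I_C = 1.56 mA, confirming saturation.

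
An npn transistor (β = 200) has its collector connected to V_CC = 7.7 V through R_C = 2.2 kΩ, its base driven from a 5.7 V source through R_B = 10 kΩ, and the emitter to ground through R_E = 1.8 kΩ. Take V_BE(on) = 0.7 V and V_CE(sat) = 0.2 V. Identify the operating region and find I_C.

Assume active: I_B = (5.7 − 0.7)/(10 + 201×1.8) = 0.0134 mA, I_C = β·I_B = 2.69 mA.
Then V_CE = 7.7 − 2.69×2.2 − 2.7×1.8 = -3.08 V < 0.2 V — the active assumption fails.
Re-solve with V_CE = 0.2 V. KCL at the emitter: V_E/R_E = (V_BB−0.7−V_E)/R_B + (V_CC−0.2−V_E)/R_C, giving V_E = 3.52 V.
I_C = (V_CC − 0.2 − V_E)/R_C = (7.5 − 3.52)/2.2 = 1.81 mA.
Check: I_B = (5 − 3.52)/10 = 0.148 mA, and β·I_B = 29.6 mA > I_C, confirming saturation.

saturation; I_C ≈ 1.8 mA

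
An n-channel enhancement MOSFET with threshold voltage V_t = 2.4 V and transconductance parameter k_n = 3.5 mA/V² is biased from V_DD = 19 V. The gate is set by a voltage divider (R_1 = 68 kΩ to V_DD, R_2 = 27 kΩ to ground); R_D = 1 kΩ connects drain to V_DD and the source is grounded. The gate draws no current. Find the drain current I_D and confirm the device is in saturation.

V_G = V_DD·R_2/(R_1+R_2) = 19×27/95 = 5.4 V. With the source grounded, V_GS = V_G = 5.4 V.
Assume saturation: I_D = (k_n/2)(V_GS − V_t)² = (3.5/2)×(5.4 − 2.4)² = 1.75×3² = 15.8 mA.
V_DS = V_DD − I_D·R_D = 19 − 15.8×1 = 3.25 V.
Saturation requires V_DS ≥ V_GS − V_t = 3 V; 3.25 ≥ 3 ✓.

I_D ≈ 16 mA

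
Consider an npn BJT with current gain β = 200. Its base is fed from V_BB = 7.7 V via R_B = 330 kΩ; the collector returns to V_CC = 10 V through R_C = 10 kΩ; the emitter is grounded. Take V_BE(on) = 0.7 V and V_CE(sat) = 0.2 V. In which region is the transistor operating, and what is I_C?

Assume active: I_B = (7.7 − 0.7)/330 = 0.0212 mA, giving I_C = β·I_B = 4.24 mA.
But then V_CE = 10 − 4.24×10 = -32.4 V < V_CE(sat) = 0.2 V — impossible in the active region.
So the transistor is saturated. With V_CE = 0.2 V, I_C = (V_CC − 0.2)/R_C = 9.8/10 = 0.98 mA.
Check: β·I_B = 4.24 mA > I_C = 0.98 mA, confirming saturation.

saturation; I_C ≈ 0.98 mA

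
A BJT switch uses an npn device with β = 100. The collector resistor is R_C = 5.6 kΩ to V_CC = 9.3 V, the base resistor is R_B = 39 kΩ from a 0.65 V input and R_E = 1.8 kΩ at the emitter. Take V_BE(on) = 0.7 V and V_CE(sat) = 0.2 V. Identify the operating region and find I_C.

V_BB = 0.65 V ≤ V_BE(on) = 0.7 V, so the base-emitter junction is not forward biased.
The transistor is in cutoff: I_B = I_C = 0.

cutoff; I_C ≈ 0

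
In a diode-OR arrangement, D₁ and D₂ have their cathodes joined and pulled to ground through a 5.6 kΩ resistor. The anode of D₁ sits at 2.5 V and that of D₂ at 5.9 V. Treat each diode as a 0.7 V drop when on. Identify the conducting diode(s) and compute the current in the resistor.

Assume both conduct. Then node N would need to be at both 2.5−0.7 = 1.8 V and 5.9−0.7 = 5.2 V, which is impossible.
Assume only D₂ conducts: V_N = 5.9 − 0.7 = 5.2 V, so I_R = 5.2/5.6 = 0.929 mA.
Check D₁: its anode-to-cathode voltage is 2.5 − 5.2 = -2.7 V < 0.7 V, so it is off. The assumption is consistent.

Only D₂ conducts; I_R ≈ 0.93 mA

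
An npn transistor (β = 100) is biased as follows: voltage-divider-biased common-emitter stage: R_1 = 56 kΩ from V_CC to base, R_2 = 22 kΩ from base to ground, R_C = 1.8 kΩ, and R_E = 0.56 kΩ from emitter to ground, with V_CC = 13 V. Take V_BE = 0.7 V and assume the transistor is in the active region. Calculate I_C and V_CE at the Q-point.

Thevenize the base divider: V_Th = V_CC·R_2/(R_1+R_2) = 13×22/78 = 3.67 V, R_Th = R_1‖R_2 = 15.8 kΩ.
Base-emitter loop: V_Th = I_B·R_Th + V_BE + (β+1)I_B·R_E, so I_B = (3.67 − 0.7) / (15.8 + 101×0.56) = 0.041 mA.
I_C = β·I_B = 100×0.041 = 4.1 mA, and I_E = (β+1)I_B = 4.14 mA.
V_CE = V_CC − I_C·R_C − I_E·R_E = 13 − 4.1×1.8 − 4.14×0.56 = 3.3 V.
V_CE = 3.3 V > 0.2 V confirms active-region operation.

I_C ≈ 4.1 mA, V_CE ≈ 3.3 V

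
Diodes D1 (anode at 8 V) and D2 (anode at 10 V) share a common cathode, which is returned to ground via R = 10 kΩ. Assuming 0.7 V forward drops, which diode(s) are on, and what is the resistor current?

Assume both conduct. Then node N would need to be at both 8−0.7 = 7.3 V and 10−0.7 = 9.3 V, which is impossible.
Assume only D2 conducts: V_N = 10 − 0.7 = 9.3 V, so I_R = 9.3/10 = 0.93 mA.
Check D1: its anode-to-cathode voltage is 8 − 9.3 = -1.3 V < 0.7 V, so it is off. The assumption is consistent.

Only D2 conducts; I_R ≈ 0.93 mA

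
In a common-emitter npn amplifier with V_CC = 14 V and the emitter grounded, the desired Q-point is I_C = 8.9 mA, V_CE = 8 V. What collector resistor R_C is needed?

Collector loop: V_CC = I_C·R_C + V_CE.
R_C = (V_CC − V_CE)/I_C = (14 − 8)/8.9 = 0.674 kΩ.

R_C ≈ 0.67 kΩ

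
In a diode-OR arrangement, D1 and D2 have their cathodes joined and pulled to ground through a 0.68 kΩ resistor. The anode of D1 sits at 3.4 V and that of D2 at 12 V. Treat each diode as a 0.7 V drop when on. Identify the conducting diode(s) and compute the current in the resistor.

Assume both conduct. Then node N would need to be at both 3.4−0.7 = 2.7 V and 12−0.7 = 11.3 V, which is impossible.
Assume only D2 conducts: V_N = 12 − 0.7 = 11.3 V, so I_R = 11.3/0.68 = 16.6 mA.
Check D1: its anode-to-cathode voltage is 3.4 − 11.3 = -7.9 V < 0.7 V, so it is off. The assumption is consistent.

Only D2 conducts; I_R ≈ 17 mA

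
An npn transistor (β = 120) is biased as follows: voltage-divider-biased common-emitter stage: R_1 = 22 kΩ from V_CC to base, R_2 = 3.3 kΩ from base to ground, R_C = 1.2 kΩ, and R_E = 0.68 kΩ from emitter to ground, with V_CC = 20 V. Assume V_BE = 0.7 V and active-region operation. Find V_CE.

Thevenize the base divider: V_Th = V_CC·R_2/(R_1+R_2) = 20×3.3/25.3 = 2.61 V, R_Th = R_1‖R_2 = 2.87 kΩ.
Base-emitter loop: V_Th = I_B·R_Th + V_BE + (β+1)I_B·R_E, so I_B = (2.61 − 0.7) / (2.87 + 121×0.68) = 0.0224 mA.
I_C = β·I_B = 120×0.0224 = 2.69 mA, and I_E = (β+1)I_B = 2.71 mA.
V_CE = V_CC − I_C·R_C − I_E·R_E = 20 − 2.69×1.2 − 2.71×0.68 = 14.9 V.
V_CE = 14.9 V > 0.2 V confirms active-region operation.

V_CE ≈ 15 V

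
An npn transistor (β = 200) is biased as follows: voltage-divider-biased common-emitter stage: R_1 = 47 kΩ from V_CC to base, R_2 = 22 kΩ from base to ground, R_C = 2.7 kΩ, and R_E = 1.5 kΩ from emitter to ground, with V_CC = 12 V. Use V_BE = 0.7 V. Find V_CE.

Thevenize the base divider: V_Th = V_CC·R_2/(R_1+R_2) = 12×22/69 = 3.83 V, R_Th = R_1‖R_2 = 15 kΩ.
Base-emitter loop: V_Th = I_B·R_Th + V_BE + (β+1)I_B·R_E, so I_B = (3.83 − 0.7) / (15 + 201×1.5) = 0.00988 mA.
I_C = β·I_B = 200×0.00988 = 1.98 mA, and I_E = (β+1)I_B = 1.99 mA.
V_CE = V_CC − I_C·R_C − I_E·R_E = 12 − 1.98×2.7 − 1.99×1.5 = 3.69 V.
V_CE = 3.69 V > 0.2 V confirms active-region operation.

V_CE ≈ 3.7 V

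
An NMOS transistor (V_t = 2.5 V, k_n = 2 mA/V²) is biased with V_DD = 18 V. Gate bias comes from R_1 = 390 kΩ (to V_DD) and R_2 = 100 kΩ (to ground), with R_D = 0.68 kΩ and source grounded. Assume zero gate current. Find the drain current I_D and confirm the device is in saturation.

I_D ≈ 1.4 mA

V_G = V_DD·R_2/(R_1+R_2) = 18×100/490 = 3.67 V. With the source grounded, V_GS = V_G = 3.67 V.
Assume saturation: I_D = (k_n/2)(V_GS − V_t)² = (2/2)×(3.67 − 2.5)² = 1×1.17² = 1.38 mA.
V_DS = V_DD − I_D·R_D = 18 − 1.38×0.68 = 17.1 V.
Saturation requires V_DS ≥ V_GS − V_t = 1.17 V; 17.1 ≥ 1.17 ✓.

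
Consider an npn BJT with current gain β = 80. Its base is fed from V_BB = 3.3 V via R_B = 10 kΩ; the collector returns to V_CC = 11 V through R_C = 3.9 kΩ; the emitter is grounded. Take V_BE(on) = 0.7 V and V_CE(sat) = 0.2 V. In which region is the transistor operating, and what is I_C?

saturation; I_C ≈ 2.8 mA

Assume active: I_B = (3.3 − 0.7)/10 = 0.26 mA, giving I_C = β·I_B = 20.8 mA.
But then V_CE = 11 − 20.8×3.9 = -70.1 V < V_CE(sat) = 0.2 V — impossible in the active region.
So the transistor is saturated. With V_CE = 0.2 V, I_C = (V_CC − 0.2)/R_C = 10.8/3.9 = 2.77 mA.
Check: β·I_B = 20.8 mA > I_C = 2.77 mA, confirming saturation.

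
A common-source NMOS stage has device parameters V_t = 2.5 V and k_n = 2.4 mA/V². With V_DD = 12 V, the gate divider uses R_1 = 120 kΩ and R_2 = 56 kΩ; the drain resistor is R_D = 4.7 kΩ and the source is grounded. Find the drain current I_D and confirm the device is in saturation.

V_G = V_DD·R_2/(R_1+R_2) = 12×56/176 = 3.82 V. With the source grounded, V_GS = V_G = 3.82 V.
Assume saturation: I_D = (k_n/2)(V_GS − V_t)² = (2.4/2)×(3.82 − 2.5)² = 1.2×1.32² = 2.09 mA.
V_DS = V_DD − I_D·R_D = 12 − 2.09×4.7 = 2.2 V.
Saturation requires V_DS ≥ V_GS − V_t = 1.32 V; 2.2 ≥ 1.32 ✓.

I_D ≈ 2.1 mA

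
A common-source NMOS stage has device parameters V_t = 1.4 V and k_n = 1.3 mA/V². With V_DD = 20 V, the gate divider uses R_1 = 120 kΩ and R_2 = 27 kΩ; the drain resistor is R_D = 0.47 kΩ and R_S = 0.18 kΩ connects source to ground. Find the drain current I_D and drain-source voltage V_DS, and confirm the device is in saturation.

V_G = V_DD·R_2/(R_1+R_2) = 20×27/147 = 3.67 V.
Assume saturation: I_D = (k_n/2)(V_GS − V_t)² with V_GS = V_G − I_D·R_S = 3.67 − 0.18·I_D.
Substituting gives 0.0211·I_D² − 1.53·I_D + 3.36 = 0, with roots I_D = 2.26 or 70.5 mA.
The root I_D = 70.5 mA gives V_GS = -9.01 V ≤ V_t, so take I_D = 2.26 mA.
Then V_GS = 3.27 V and V_DS = V_DD − I_D(R_D+R_S) = 20 − 2.26×0.65 = 18.5 V.
Saturation requires V_DS ≥ V_GS − V_t = 1.87 V; 18.5 ≥ 1.87 ✓.

I_D ≈ 2.3 mA, V_DS ≈ 19 V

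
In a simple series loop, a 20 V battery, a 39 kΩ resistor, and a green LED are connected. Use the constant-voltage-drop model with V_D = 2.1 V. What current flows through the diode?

KVL around the loop: 20 = V_D + I·R = 2.1 + I × 39 kΩ.
So I = (20 − 2.1) / 39 kΩ = 17.9 / 39 = 0.459 mA.

I ≈ 0.46 mA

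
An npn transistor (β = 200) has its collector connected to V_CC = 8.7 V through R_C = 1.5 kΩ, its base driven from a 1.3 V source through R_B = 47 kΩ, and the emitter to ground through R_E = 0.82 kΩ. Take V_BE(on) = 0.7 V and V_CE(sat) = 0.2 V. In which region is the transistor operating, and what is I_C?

active; I_C ≈ 0.57 mA

Assume active. Base-emitter loop: I_B = (V_BB − V_BE)/(R_B + (β+1)R_E) = (1.3 − 0.7)/(47 + 201×0.82) = 0.00283 mA.
I_C = β·I_B = 200×0.00283 = 0.567 mA.
V_CE = V_CC − I_C·R_C − I_E·R_E = 8.7 − 0.567×1.5 − 0.569×0.82 = 7.38 V > V_CE(sat), so the active-region assumption holds.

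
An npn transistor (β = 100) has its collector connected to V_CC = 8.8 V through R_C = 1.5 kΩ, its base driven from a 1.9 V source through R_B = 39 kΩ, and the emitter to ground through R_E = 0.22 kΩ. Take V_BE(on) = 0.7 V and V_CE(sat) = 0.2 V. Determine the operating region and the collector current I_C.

active; I_C ≈ 2 mA

Assume active. Base-emitter loop: I_B = (V_BB − V_BE)/(R_B + (β+1)R_E) = (1.9 − 0.7)/(39 + 101×0.22) = 0.0196 mA.
I_C = β·I_B = 100×0.0196 = 1.96 mA.
V_CE = V_CC − I_C·R_C − I_E·R_E = 8.8 − 1.96×1.5 − 1.98×0.22 = 5.42 V > V_CE(sat), so the active-region assumption holds.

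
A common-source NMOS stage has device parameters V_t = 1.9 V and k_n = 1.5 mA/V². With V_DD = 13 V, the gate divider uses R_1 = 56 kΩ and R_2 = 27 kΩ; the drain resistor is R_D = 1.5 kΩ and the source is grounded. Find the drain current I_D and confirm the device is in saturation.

I_D ≈ 4.1 mA

V_G = V_DD·R_2/(R_1+R_2) = 13×27/83 = 4.23 V. With the source grounded, V_GS = V_G = 4.23 V.
Assume saturation: I_D = (k_n/2)(V_GS − V_t)² = (1.5/2)×(4.23 − 1.9)² = 0.75×2.33² = 4.07 mA.
V_DS = V_DD − I_D·R_D = 13 − 4.07×1.5 = 6.9 V.
Saturation requires V_DS ≥ V_GS − V_t = 2.33 V; 6.9 ≥ 2.33 ✓.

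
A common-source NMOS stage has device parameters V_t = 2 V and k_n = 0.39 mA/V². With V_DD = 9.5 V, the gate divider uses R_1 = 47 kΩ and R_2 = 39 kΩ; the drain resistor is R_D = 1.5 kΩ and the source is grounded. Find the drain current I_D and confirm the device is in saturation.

I_D ≈ 1 mA

V_G = V_DD·R_2/(R_1+R_2) = 9.5×39/86 = 4.31 V. With the source grounded, V_GS = V_G = 4.31 V.
Assume saturation: I_D = (k_n/2)(V_GS − V_t)² = (0.39/2)×(4.31 − 2)² = 0.195×2.31² = 1.04 mA.
V_DS = V_DD − I_D·R_D = 9.5 − 1.04×1.5 = 7.94 V.
Saturation requires V_DS ≥ V_GS − V_t = 2.31 V; 7.94 ≥ 2.31 ✓.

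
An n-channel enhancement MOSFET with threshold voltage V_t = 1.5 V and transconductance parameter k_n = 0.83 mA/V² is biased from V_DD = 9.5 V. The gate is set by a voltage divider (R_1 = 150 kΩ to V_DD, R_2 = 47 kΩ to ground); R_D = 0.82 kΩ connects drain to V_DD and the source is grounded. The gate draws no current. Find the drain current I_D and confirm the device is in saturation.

I_D ≈ 0.24 mA

V_G = V_DD·R_2/(R_1+R_2) = 9.5×47/197 = 2.27 V. With the source grounded, V_GS = V_G = 2.27 V.
Assume saturation: I_D = (k_n/2)(V_GS − V_t)² = (0.83/2)×(2.27 − 1.5)² = 0.415×0.766² = 0.244 mA.
V_DS = V_DD − I_D·R_D = 9.5 − 0.244×0.82 = 9.3 V.
Saturation requires V_DS ≥ V_GS − V_t = 0.766 V; 9.3 ≥ 0.766 ✓.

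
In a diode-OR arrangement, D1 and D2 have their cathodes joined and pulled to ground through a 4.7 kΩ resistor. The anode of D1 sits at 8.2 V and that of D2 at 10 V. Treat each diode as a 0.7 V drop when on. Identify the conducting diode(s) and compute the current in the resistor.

Only D2 conducts; I_R ≈ 2 mA

Assume both conduct. Then node N would need to be at both 8.2−0.7 = 7.5 V and 10−0.7 = 9.3 V, which is impossible.
Assume only D2 conducts: V_N = 10 − 0.7 = 9.3 V, so I_R = 9.3/4.7 = 1.98 mA.
Check D1: its anode-to-cathode voltage is 8.2 − 9.3 = -1.1 V < 0.7 V, so it is off. The assumption is consistent.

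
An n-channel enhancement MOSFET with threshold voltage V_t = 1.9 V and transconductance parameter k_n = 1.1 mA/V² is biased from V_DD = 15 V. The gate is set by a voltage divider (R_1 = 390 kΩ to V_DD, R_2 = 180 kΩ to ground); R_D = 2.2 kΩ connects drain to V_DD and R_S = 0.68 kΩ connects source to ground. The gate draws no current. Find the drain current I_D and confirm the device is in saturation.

V_G = V_DD·R_2/(R_1+R_2) = 15×180/570 = 4.74 V.
Assume saturation: I_D = (k_n/2)(V_GS − V_t)² with V_GS = V_G − I_D·R_S = 4.74 − 0.68·I_D.
Substituting gives 0.254·I_D² − 3.12·I_D + 4.43 = 0, with roots I_D = 1.64 or 10.6 mA.
The root I_D = 10.6 mA gives V_GS = -2.5 V ≤ V_t, so take I_D = 1.64 mA.
Then V_GS = 3.62 V and V_DS = V_DD − I_D(R_D+R_S) = 15 − 1.64×2.88 = 10.3 V.
Saturation requires V_DS ≥ V_GS − V_t = 1.72 V; 10.3 ≥ 1.72 ✓.

I_D ≈ 1.6 mA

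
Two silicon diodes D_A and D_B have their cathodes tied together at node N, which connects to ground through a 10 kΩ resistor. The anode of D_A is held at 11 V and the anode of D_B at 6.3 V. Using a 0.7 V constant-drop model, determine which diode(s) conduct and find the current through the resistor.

Only D_A conducts; I_R ≈ 1 mA

Assume both conduct. Then node N would need to be at both 11−0.7 = 10.3 V and 6.3−0.7 = 5.6 V, which is impossible.
Assume only D_A conducts: V_N = 11 − 0.7 = 10.3 V, so I_R = 10.3/10 = 1.03 mA.
Check D_B: its anode-to-cathode voltage is 6.3 − 10.3 = -4 V < 0.7 V, so it is off. The assumption is consistent.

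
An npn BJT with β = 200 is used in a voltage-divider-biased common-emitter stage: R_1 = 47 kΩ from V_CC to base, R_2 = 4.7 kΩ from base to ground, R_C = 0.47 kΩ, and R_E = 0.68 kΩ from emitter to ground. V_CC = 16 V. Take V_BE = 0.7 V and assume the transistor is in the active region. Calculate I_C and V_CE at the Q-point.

Thevenize the base divider: V_Th = V_CC·R_2/(R_1+R_2) = 16×4.7/51.7 = 1.45 V, R_Th = R_1‖R_2 = 4.27 kΩ.
Base-emitter loop: V_Th = I_B·R_Th + V_BE + (β+1)I_B·R_E, so I_B = (1.45 − 0.7) / (4.27 + 201×0.68) = 0.00535 mA.
I_C = β·I_B = 200×0.00535 = 1.07 mA, and I_E = (β+1)I_B = 1.08 mA.
V_CE = V_CC − I_C·R_C − I_E·R_E = 16 − 1.07×0.47 − 1.08×0.68 = 14.8 V.
V_CE = 14.8 V > 0.2 V confirms active-region operation.

I_C ≈ 1.1 mA, V_CE ≈ 15 V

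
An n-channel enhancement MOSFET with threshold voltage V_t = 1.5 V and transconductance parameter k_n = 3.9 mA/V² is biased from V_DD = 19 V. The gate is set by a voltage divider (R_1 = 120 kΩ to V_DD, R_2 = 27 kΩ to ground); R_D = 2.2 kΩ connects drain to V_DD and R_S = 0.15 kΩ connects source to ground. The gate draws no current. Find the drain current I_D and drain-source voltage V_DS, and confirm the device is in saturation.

I_D ≈ 3.9 mA, V_DS ≈ 9.9 V

V_G = V_DD·R_2/(R_1+R_2) = 19×27/147 = 3.49 V.
Assume saturation: I_D = (k_n/2)(V_GS − V_t)² with V_GS = V_G − I_D·R_S = 3.49 − 0.15·I_D.
Substituting gives 0.0439·I_D² − 2.16·I_D + 7.72 = 0, with roots I_D = 3.87 or 45.5 mA.
The root I_D = 45.5 mA gives V_GS = -3.33 V ≤ V_t, so take I_D = 3.87 mA.
Then V_GS = 2.91 V and V_DS = V_DD − I_D(R_D+R_S) = 19 − 3.87×2.35 = 9.9 V.
Saturation requires V_DS ≥ V_GS − V_t = 1.41 V; 9.9 ≥ 1.41 ✓.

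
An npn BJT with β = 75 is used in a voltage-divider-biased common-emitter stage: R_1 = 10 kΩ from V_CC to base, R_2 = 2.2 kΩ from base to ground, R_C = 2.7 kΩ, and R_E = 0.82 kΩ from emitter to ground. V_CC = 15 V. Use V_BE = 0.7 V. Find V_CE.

V_CE ≈ 6.7 V

Thevenize the base divider: V_Th = V_CC·R_2/(R_1+R_2) = 15×2.2/12.2 = 2.7 V, R_Th = R_1‖R_2 = 1.8 kΩ.
Base-emitter loop: V_Th = I_B·R_Th + V_BE + (β+1)I_B·R_E, so I_B = (2.7 − 0.7) / (1.8 + 76×0.82) = 0.0313 mA.
I_C = β·I_B = 75×0.0313 = 2.34 mA, and I_E = (β+1)I_B = 2.38 mA.
V_CE = V_CC − I_C·R_C − I_E·R_E = 15 − 2.34×2.7 − 2.38×0.82 = 6.72 V.
V_CE = 6.72 V > 0.2 V confirms active-region operation.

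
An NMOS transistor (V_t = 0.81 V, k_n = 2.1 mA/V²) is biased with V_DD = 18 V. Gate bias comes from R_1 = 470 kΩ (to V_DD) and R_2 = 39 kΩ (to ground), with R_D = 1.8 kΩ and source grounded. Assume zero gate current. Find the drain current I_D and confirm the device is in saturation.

I_D ≈ 0.34 mA

V_G = V_DD·R_2/(R_1+R_2) = 18×39/509 = 1.38 V. With the source grounded, V_GS = V_G = 1.38 V.
Assume saturation: I_D = (k_n/2)(V_GS − V_t)² = (2.1/2)×(1.38 − 0.81)² = 1.05×0.569² = 0.34 mA.
V_DS = V_DD − I_D·R_D = 18 − 0.34×1.8 = 17.4 V.
Saturation requires V_DS ≥ V_GS − V_t = 0.569 V; 17.4 ≥ 0.569 ✓.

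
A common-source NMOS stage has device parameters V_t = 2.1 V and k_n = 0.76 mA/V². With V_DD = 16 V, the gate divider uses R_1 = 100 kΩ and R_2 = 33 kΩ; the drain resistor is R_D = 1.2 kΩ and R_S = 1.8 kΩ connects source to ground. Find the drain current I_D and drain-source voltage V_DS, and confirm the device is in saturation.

V_G = V_DD·R_2/(R_1+R_2) = 16×33/133 = 3.97 V.
Assume saturation: I_D = (k_n/2)(V_GS − V_t)² with V_GS = V_G − I_D·R_S = 3.97 − 1.8·I_D.
Substituting gives 1.23·I_D² − 3.56·I_D + 1.33 = 0, with roots I_D = 0.441 or 2.45 mA.
The root I_D = 2.45 mA gives V_GS = -0.439 V ≤ V_t, so take I_D = 0.441 mA.
Then V_GS = 3.18 V and V_DS = V_DD − I_D(R_D+R_S) = 16 − 0.441×3 = 14.7 V.
Saturation requires V_DS ≥ V_GS − V_t = 1.08 V; 14.7 ≥ 1.08 ✓.

I_D ≈ 0.44 mA, V_DS ≈ 15 V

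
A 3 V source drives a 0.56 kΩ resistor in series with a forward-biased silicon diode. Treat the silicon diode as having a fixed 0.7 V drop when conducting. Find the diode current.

I ≈ 4.1 mA

KVL around the loop: 3 = V_D + I·R = 0.7 + I × 0.56 kΩ.
So I = (3 − 0.7) / 0.56 kΩ = 2.3 / 0.56 = 4.11 mA.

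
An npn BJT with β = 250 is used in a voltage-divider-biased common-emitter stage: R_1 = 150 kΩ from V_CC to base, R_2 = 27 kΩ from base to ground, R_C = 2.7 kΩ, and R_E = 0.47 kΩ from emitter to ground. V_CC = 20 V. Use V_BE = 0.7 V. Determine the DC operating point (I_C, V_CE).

Thevenize the base divider: V_Th = V_CC·R_2/(R_1+R_2) = 20×27/177 = 3.05 V, R_Th = R_1‖R_2 = 22.9 kΩ.
Base-emitter loop: V_Th = I_B·R_Th + V_BE + (β+1)I_B·R_E, so I_B = (3.05 − 0.7) / (22.9 + 251×0.47) = 0.0167 mA.
I_C = β·I_B = 250×0.0167 = 4.17 mA, and I_E = (β+1)I_B = 4.19 mA.
V_CE = V_CC − I_C·R_C − I_E·R_E = 20 − 4.17×2.7 − 4.19×0.47 = 6.77 V.
V_CE = 6.77 V > 0.2 V confirms active-region operation.

I_C ≈ 4.2 mA, V_CE ≈ 6.8 V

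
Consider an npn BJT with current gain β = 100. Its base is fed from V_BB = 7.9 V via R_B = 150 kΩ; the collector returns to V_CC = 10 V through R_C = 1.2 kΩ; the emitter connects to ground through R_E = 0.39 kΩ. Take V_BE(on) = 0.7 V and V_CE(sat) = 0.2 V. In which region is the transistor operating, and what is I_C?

active; I_C ≈ 3.8 mA

Assume active. Base-emitter loop: I_B = (V_BB − V_BE)/(R_B + (β+1)R_E) = (7.9 − 0.7)/(150 + 101×0.39) = 0.038 mA.
I_C = β·I_B = 100×0.038 = 3.8 mA.
V_CE = V_CC − I_C·R_C − I_E·R_E = 10 − 3.8×1.2 − 3.84×0.39 = 3.94 V > V_CE(sat), so the active-region assumption holds.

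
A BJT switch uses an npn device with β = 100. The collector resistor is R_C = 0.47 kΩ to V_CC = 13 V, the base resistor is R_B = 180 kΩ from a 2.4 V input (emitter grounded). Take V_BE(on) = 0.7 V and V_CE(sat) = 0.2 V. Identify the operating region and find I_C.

Assume active. Base-emitter loop: I_B = (V_BB − V_BE)/R_B = (2.4 − 0.7)/180 = 0.00944 mA.
I_C = β·I_B = 100×0.00944 = 0.944 mA.
V_CE = V_CC − I_C·R_C = 13 − 0.944×0.47 = 12.6 V > V_CE(sat), so the active-region assumption holds.

active; I_C ≈ 0.94 mA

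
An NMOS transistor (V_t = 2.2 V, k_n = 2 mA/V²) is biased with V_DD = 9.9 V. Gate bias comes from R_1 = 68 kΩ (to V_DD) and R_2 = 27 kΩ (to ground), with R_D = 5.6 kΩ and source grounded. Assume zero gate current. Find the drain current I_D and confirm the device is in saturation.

V_G = V_DD·R_2/(R_1+R_2) = 9.9×27/95 = 2.81 V. With the source grounded, V_GS = V_G = 2.81 V.
Assume saturation: I_D = (k_n/2)(V_GS − V_t)² = (2/2)×(2.81 − 2.2)² = 1×0.614² = 0.377 mA.
V_DS = V_DD − I_D·R_D = 9.9 − 0.377×5.6 = 7.79 V.
Saturation requires V_DS ≥ V_GS − V_t = 0.614 V; 7.79 ≥ 0.614 ✓.

I_D ≈ 0.38 mA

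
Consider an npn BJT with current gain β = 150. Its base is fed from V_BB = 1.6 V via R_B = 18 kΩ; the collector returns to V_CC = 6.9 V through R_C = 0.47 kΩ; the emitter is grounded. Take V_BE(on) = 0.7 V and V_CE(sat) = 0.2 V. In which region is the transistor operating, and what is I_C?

Assume active. Base-emitter loop: I_B = (V_BB − V_BE)/R_B = (1.6 − 0.7)/18 = 0.05 mA.
I_C = β·I_B = 150×0.05 = 7.5 mA.
V_CE = V_CC − I_C·R_C = 6.9 − 7.5×0.47 = 3.37 V > V_CE(sat), so the active-region assumption holds.

active; I_C ≈ 7.5 mA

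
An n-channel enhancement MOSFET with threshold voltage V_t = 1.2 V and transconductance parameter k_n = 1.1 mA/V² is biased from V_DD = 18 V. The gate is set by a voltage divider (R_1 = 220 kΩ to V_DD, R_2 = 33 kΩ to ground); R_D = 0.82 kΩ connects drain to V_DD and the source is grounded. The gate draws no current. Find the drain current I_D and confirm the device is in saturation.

I_D ≈ 0.72 mA

V_G = V_DD·R_2/(R_1+R_2) = 18×33/253 = 2.35 V. With the source grounded, V_GS = V_G = 2.35 V.
Assume saturation: I_D = (k_n/2)(V_GS − V_t)² = (1.1/2)×(2.35 − 1.2)² = 0.55×1.15² = 0.725 mA.
V_DS = V_DD − I_D·R_D = 18 − 0.725×0.82 = 17.4 V.
Saturation requires V_DS ≥ V_GS − V_t = 1.15 V; 17.4 ≥ 1.15 ✓.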